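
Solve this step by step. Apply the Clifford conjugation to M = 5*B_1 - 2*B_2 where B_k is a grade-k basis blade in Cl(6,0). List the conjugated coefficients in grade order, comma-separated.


Clifford conjugate sign for grade k: (-1)^(k(k+1)/2)
Grade 1: (-1)^(1*2/2) = (-1)^1 = -1, coeff 5 -> -5
Grade 2: (-1)^(2*3/2) = (-1)^3 = -1, coeff -2 -> 2
Conjugated coefficients: -5, 2


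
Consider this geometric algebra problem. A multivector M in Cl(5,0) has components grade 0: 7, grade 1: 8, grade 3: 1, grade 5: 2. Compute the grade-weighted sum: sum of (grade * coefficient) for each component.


Grade-weighted sum = sum of grade_k * coefficient_k
0*7 = 0
1*8 = 8
3*1 = 3
5*2 = 10
Total = 0 + 8 + 3 + 10 = 21


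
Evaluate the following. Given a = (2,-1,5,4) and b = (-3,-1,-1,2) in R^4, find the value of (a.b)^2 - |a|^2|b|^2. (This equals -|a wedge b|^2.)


a . b = 2*(-3) + (-1)*(-1) + 5*(-1) + 4*2
= -6 + 1 + (-5) + 8 = -2
|a|^2 = 2^2 + (-1)^2 + 5^2 + 4^2 = 46
|b|^2 = (-3)^2 + (-1)^2 + (-1)^2 + 2^2 = 15
(a.b)^2 = (-2)^2 = 4
|a|^2 * |b|^2 = 46 * 15 = 690
Result = 4 - 690 = -686


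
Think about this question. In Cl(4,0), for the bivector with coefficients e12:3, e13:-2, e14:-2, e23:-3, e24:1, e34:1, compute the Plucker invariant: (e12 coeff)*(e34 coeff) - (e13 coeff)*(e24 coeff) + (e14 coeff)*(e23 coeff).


Plucker relation: af - be + cd
a*f = 3*1 = 3
b*e = (-2)*1 = -2
c*d = (-2)*(-3) = 6
af - be + cd = 3 - (-2) + 6
= 11


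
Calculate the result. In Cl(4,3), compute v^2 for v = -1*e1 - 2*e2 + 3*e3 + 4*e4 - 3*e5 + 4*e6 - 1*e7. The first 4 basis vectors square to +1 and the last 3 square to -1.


v^2 = sum of c_i^2 * e_i^2
Positive signature terms (e_i^2 = +1): (-1)^2 + (-2)^2 + 3^2 + 4^2 = 30
Negative signature terms (e_j^2 = -1): (-3)^2 + 4^2 + (-1)^2 = 26
v^2 = 30 - 26 = 4


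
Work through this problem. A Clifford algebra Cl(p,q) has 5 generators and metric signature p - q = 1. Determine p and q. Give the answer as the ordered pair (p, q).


We need p + q = 5 and p - q = 1.
Adding: 2p = 5 + 1 = 6, so p = 3.
Then q = 5 - 3 = 2.
(p, q) = (3, 2)


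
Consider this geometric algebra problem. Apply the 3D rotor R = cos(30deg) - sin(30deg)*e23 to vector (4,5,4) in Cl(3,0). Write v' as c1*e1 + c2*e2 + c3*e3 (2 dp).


Rotor R = cos(30deg) - sin(30deg)*e23
Rotation angle theta = 2 * 30 = 60 degrees in the e23 plane (e2 -> e3).
The component perpendicular to the plane (e1) is invariant: v'_1 = v1 = 4.00
cos(60deg) = 0.5000, sin(60deg) = 0.8660
v'_2 = v2*cos(theta) - v3*sin(theta) = 5*0.5000 - 4*0.8660 = -0.96
v'_3 = v2*sin(theta) + v3*cos(theta) = 5*0.8660 + 4*0.5000 = 6.33
v' = 4.00*e1 - 0.96*e2 + 6.33*e3


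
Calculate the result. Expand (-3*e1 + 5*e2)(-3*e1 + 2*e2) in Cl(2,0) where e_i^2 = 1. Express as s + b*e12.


Expand: (-3*e1 + 5*e2)(-3*e1 + 2*e2)
= (-3)*(-3)*e1e1 + (-3)*2*e1e2 + 5*(-3)*e2e1 + 5*2*e2e2
Using e1^2 = e2^2 = 1, e2e1 = -e1e2:
Scalar part s = (-3)*(-3) + 5*2 = 9 + 10 = 19
Bivector part b = (-3)*2 - 5*(-3) = -6 - (-15) = 9
uv = 19 + 9*e12


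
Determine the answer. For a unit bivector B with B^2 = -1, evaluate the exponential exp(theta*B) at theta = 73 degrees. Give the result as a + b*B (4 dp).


For a unit bivector B with B^2 = -1, the exponential series gives
e^(theta*B) = cos(theta) + sin(theta)*B (the GA analogue of Euler's formula).
theta = 73 degrees = 1.27409 rad
cos(73 deg) = 0.2924
sin(73 deg) = 0.9563
exp(theta*B) = 0.2924 + 0.9563*B


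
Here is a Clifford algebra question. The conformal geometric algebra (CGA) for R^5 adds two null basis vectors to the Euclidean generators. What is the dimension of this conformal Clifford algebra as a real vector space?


The conformal model of R^5 uses Cl(6,1): the 5 Euclidean generators plus two extra orthogonal generators e+ (e+^2 = +1) and e- (e-^2 = -1), from which the null vectors e0, einf are built.
Number of generators m = 5 + 2 = 7.
dim Cl(p,q) = 2^m = 2^7 = 128


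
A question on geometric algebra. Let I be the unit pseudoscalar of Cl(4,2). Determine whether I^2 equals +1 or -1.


The pseudoscalar I = e1...e_n (product of all n generators) of Cl(p,q) satisfies I^2 = (-1)^(q + n(n-1)/2).
p = 4, q = 2, n = p + q = 6
n(n-1)/2 = 6 * 5 / 2 = 15
Exponent = q + n(n-1)/2 = 2 + 15 = 17
I^2 = (-1)^17 = -1


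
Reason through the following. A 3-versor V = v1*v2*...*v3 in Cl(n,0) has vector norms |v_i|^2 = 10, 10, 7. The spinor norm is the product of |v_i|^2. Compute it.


Spinor norm N(V) = |v1|^2 * |v2|^2 * ... * |v3|^2
= 10 * 10 * 7
Running product: 10, 100, 700
N(V) = 700


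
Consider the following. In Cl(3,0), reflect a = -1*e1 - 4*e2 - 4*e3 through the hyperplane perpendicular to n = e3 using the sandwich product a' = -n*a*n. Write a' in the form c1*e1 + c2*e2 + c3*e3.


Reflection formula: a' = -n*a*n, with n = e3 (unit vector, n^2 = 1).
For reflection through hyperplane perp to e3:
The component along e3 flips sign, others stay.
a = (-1, -4, -4)
a' = (-1, -4, 4)
a' = -1*e1 - 4*e2 + 4*e3


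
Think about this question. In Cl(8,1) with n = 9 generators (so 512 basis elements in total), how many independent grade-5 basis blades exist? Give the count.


Number of grade-k basis blades in Cl(p,q) with n = p + q is C(n, k).
n = 8 + 1 = 9
C(9, 5) = 9! / (5! * 4!)
= 362880 / (120 * 24)
= 126


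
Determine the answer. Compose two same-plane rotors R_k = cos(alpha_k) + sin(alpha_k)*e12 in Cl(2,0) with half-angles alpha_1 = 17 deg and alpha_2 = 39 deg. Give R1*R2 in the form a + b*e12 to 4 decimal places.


Same-plane rotors commute and their half-angles add:
R1*R2 = cos(a1 + a2) + sin(a1 + a2)*e12.
a1 + a2 = 17 + 39 = 56 deg
cos(56 deg) = 0.5592
sin(56 deg) = 0.8290
R1*R2 = 0.5592 + 0.8290*e12


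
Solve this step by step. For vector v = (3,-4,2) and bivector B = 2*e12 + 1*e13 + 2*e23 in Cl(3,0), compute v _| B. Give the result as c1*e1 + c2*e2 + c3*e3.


Left contraction v _| B = <vB>_1 (grade-1 part of the geometric product vB).
Using e1_|e12 = e2, e2_|e12 = -e1, e1_|e13 = e3, e3_|e13 = -e1, e2_|e23 = e3, e3_|e23 = -e2:
e1 coeff: -v2*b12 - v3*b13 = -(-4)*(2) - (2)*(1) = 6
e2 coeff: v1*b12 - v3*b23 = (3)*(2) - (2)*(2) = 2
e3 coeff: v1*b13 + v2*b23 = (3)*(1) + (-4)*(2) = -5
v _| B = 6*e1 + 2*e2 - 5*e3


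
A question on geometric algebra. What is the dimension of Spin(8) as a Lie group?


Spin(n) double-covers SO(n); both have Lie algebra so(n) of dimension n(n-1)/2.
n = 8
n(n-1) = 8 * 7 = 56
dim Spin(8) = 56/2 = 28


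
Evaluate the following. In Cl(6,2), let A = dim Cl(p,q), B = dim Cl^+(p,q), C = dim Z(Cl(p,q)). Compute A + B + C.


n = 6 + 2 = 8
Total dim = 2^8 = 256
Even subalgebra dim = 2^7 = 128
n is even, so center dim = 1
Sum = 256 + 128 + 1 = 385


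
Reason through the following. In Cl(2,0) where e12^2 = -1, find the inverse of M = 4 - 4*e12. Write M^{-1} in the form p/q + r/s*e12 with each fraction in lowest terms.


M = 4 - 4*e12, where e12^2 = -1.
Since M commutes with its reverse ~M = a - b*e12, M * ~M = a^2 - b^2*e12^2 = a^2 + b^2.
So M^{-1} = ~M / (a^2 + b^2) = (a - b*e12)/(a^2 + b^2).
a^2 + b^2 = 16 + 16 = 32
Scalar part = 4/32 = 1/8
Bivector coeff = 4/32 = 1/8
M^{-1} = 1/8 + 1/8*e12


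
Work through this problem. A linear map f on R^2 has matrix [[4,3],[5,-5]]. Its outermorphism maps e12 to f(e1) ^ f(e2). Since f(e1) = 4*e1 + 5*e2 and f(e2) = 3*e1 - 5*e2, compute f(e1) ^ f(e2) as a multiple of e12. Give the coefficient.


The outermorphism of a linear map f sends e1^e2 to f(e1)^f(e2).
f(e1) = 4*e1 + 5*e2
f(e2) = 3*e1 - 5*e2
f(e1) ^ f(e2) = (4*e1 + 5*e2) ^ (3*e1 - 5*e2)
= 4*(-5)*e12 + 5*3*e21
= (-20 - 15)*e12
= -35*e12
Coefficient = -35


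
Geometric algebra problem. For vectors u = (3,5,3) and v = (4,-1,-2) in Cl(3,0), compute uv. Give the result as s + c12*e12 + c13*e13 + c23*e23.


In Cl(3,0): e_i^2 = 1, e_ie_j = -e_je_i for i != j.
Scalar part = u . v = 3*4 + 5*(-1) + 3*(-2)
= 12 + (-5) + (-6) = 1
e12 coeff = 3*(-1) - 5*4 = -3 - 20 = -23
e13 coeff = 3*(-2) - 3*4 = -6 - 12 = -18
e23 coeff = 5*(-2) - 3*(-1) = -10 - (-3) = -7
uv = 1 - 23*e12 - 18*e13 - 7*e23


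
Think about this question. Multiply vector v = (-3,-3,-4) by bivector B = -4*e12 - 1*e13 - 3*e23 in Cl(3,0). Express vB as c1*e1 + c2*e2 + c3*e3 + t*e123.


vB has grade-1 (vector) and grade-3 (trivector) parts: vB = (v _| B) + (v ^ B).
Vector part <vB>_1:
  e1: -v2*b12 - v3*b13 = -(-3)*(-4) - (-4)*(-1) = -16
  e2: v1*b12 - v3*b23 = (-3)*(-4) - (-4)*(-3) = 0
  e3: v1*b13 + v2*b23 = (-3)*(-1) + (-3)*(-3) = 12
Trivector part <vB>_3:
  e123: v1*b23 - v2*b13 + v3*b12 = (-3)*(-3) - (-3)*(-1) + (-4)*(-4) = 22
vB = -16*e1 + 0*e2 + 12*e3 + 22*e123


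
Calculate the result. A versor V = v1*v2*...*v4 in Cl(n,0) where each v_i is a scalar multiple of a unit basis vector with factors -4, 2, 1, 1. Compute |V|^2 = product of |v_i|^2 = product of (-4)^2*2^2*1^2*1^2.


Each vector v_i has |v_i|^2 = s_i^2
Squared scales: (-4)^2 = 16, 2^2 = 4, 1^2 = 1, 1^2 = 1
|V|^2 = 16 * 4 * 1 * 1
= 64


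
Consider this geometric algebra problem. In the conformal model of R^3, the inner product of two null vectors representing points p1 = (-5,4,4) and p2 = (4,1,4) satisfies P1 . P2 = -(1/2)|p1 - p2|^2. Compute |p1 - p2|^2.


p1 - p2 = (-9, 3, 0)
|p1 - p2|^2 = (-9)^2 + 3^2 + 0^2
= 81 + 9 + 0
= 90


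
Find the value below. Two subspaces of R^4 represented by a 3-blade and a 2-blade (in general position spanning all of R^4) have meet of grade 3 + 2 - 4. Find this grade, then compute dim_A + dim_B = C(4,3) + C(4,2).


Meet grade = grade(A) + grade(B) - n
= 3 + 2 - 4 = 1
C(4,3) = 4
C(4,2) = 6
dim_A + dim_B = 4 + 6 = 10


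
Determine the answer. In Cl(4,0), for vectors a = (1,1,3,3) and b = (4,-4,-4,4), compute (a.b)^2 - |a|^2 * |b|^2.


a . b = 1*4 + 1*(-4) + 3*(-4) + 3*4
= 4 + (-4) + (-12) + 12 = 0
|a|^2 = 1^2 + 1^2 + 3^2 + 3^2 = 20
|b|^2 = 4^2 + (-4)^2 + (-4)^2 + 4^2 = 64
(a.b)^2 = 0^2 = 0
|a|^2 * |b|^2 = 20 * 64 = 1280
Result = 0 - 1280 = -1280


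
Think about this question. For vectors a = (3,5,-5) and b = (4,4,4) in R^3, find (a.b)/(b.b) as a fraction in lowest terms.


Projection coefficient = (a . b) / (b . b)
a . b = 3*4 + 5*4 + (-5)*4
= 12 + 20 + (-20) = 12
b . b = 4^2 + 4^2 + 4^2
= 16 + 16 + 16 = 48
Coefficient = 12/48
In lowest terms: 1/4


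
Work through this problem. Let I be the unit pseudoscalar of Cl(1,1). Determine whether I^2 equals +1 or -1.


The pseudoscalar I = e1...e_n (product of all n generators) of Cl(p,q) satisfies I^2 = (-1)^(q + n(n-1)/2).
p = 1, q = 1, n = p + q = 2
n(n-1)/2 = 2 * 1 / 2 = 1
Exponent = q + n(n-1)/2 = 1 + 1 = 2
I^2 = (-1)^2 = +1


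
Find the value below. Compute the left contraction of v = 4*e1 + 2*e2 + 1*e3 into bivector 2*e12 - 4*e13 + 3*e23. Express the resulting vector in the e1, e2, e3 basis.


Left contraction v _| B = <vB>_1 (grade-1 part of the geometric product vB).
Using e1_|e12 = e2, e2_|e12 = -e1, e1_|e13 = e3, e3_|e13 = -e1, e2_|e23 = e3, e3_|e23 = -e2:
e1 coeff: -v2*b12 - v3*b13 = -(2)*(2) - (1)*(-4) = 0
e2 coeff: v1*b12 - v3*b23 = (4)*(2) - (1)*(3) = 5
e3 coeff: v1*b13 + v2*b23 = (4)*(-4) + (2)*(3) = -10
v _| B = 0*e1 + 5*e2 - 10*e3


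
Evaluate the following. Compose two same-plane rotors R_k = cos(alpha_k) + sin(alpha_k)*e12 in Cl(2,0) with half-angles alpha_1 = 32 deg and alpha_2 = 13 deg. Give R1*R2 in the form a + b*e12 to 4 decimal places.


Same-plane rotors commute and their half-angles add:
R1*R2 = cos(a1 + a2) + sin(a1 + a2)*e12.
a1 + a2 = 32 + 13 = 45 deg
cos(45 deg) = 0.7071
sin(45 deg) = 0.7071
R1*R2 = 0.7071 + 0.7071*e12


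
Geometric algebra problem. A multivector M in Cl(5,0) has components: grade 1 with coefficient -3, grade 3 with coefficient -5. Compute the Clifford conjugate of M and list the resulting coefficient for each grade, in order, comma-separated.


Clifford conjugate sign for grade k: (-1)^(k(k+1)/2)
Grade 1: (-1)^(1*2/2) = (-1)^1 = -1, coeff -3 -> 3
Grade 3: (-1)^(3*4/2) = (-1)^6 = 1, coeff -5 -> -5
Conjugated coefficients: 3, -5


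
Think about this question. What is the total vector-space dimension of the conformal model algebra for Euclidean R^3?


The conformal model of R^3 uses Cl(4,1): the 3 Euclidean generators plus two extra orthogonal generators e+ (e+^2 = +1) and e- (e-^2 = -1), from which the null vectors e0, einf are built.
Number of generators m = 3 + 2 = 5.
dim Cl(p,q) = 2^m = 2^5 = 32


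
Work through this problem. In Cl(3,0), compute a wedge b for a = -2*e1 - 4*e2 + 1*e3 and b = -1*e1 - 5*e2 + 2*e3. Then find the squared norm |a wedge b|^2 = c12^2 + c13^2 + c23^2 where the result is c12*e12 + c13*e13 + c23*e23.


a wedge b = (a1*b2 - a2*b1)*e12 + (a1*b3 - a3*b1)*e13 + (a2*b3 - a3*b2)*e23
e12 coeff: (-2)*(-5) - (-4)*(-1) = 10 - 4 = 6
e13 coeff: (-2)*2 - 1*(-1) = -4 - (-1) = -3
e23 coeff: (-4)*2 - 1*(-5) = -8 - (-5) = -3
|a wedge b|^2 = 6^2 + (-3)^2 + (-3)^2
= 36 + 9 + 9
= 54


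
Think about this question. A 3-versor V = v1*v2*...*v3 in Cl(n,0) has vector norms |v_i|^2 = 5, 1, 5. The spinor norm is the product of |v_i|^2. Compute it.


Spinor norm N(V) = |v1|^2 * |v2|^2 * ... * |v3|^2
= 5 * 1 * 5
Running product: 5, 5, 25
N(V) = 25


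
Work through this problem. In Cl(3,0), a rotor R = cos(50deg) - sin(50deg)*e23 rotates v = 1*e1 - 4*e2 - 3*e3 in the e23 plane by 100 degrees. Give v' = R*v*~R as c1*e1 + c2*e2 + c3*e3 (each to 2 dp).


Rotor R = cos(50deg) - sin(50deg)*e23
Rotation angle theta = 2 * 50 = 100 degrees in the e23 plane (e2 -> e3).
The component perpendicular to the plane (e1) is invariant: v'_1 = v1 = 1.00
cos(100deg) = -0.1736, sin(100deg) = 0.9848
v'_2 = v2*cos(theta) - v3*sin(theta) = -4*(-0.1736) - (-3)*0.9848 = 3.65
v'_3 = v2*sin(theta) + v3*cos(theta) = -4*0.9848 + (-3)*(-0.1736) = -3.42
v' = 1.00*e1 + 3.65*e2 - 3.42*e3


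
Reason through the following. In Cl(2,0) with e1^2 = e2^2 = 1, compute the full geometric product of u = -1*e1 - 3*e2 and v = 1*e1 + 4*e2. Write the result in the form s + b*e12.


Expand: (-1*e1 - 3*e2)(1*e1 + 4*e2)
= (-1)*1*e1e1 + (-1)*4*e1e2 + (-3)*1*e2e1 + (-3)*4*e2e2
Using e1^2 = e2^2 = 1, e2e1 = -e1e2:
Scalar part s = (-1)*1 + (-3)*4 = -1 + (-12) = -13
Bivector part b = (-1)*4 - (-3)*1 = -4 - (-3) = -1
uv = -13 - 1*e12


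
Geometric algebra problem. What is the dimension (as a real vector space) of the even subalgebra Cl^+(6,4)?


Even subalgebra dimension = 2^(n-1)
n = 6 + 4 = 10
2^(10 - 1) = 2^9 = 512
Verification: sum of C(10,k) for even k = 1 + 45 + 210 + 210 + 45 + 1 = 512
Result = 512


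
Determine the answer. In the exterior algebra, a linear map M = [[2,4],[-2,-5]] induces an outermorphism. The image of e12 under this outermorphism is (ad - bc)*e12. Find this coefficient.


The outermorphism of a linear map f sends e1^e2 to f(e1)^f(e2).
f(e1) = 2*e1 - 2*e2
f(e2) = 4*e1 - 5*e2
f(e1) ^ f(e2) = (2*e1 - 2*e2) ^ (4*e1 - 5*e2)
= 2*(-5)*e12 + (-2)*4*e21
= (-10 - (-8))*e12
= -2*e12
Coefficient = -2


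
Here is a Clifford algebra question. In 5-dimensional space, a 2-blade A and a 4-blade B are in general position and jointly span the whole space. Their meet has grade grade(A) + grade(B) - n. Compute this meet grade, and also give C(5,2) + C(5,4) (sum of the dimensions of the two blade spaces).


Meet grade = grade(A) + grade(B) - n
= 2 + 4 - 5 = 1
C(5,2) = 10
C(5,4) = 5
dim_A + dim_B = 10 + 5 = 15


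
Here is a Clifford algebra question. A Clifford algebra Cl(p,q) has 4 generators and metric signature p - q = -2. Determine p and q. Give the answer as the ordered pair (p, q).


We need p + q = 4 and p - q = -2.
Adding: 2p = 4 + (-2) = 2, so p = 1.
Then q = 4 - 1 = 3.
(p, q) = (1, 3)


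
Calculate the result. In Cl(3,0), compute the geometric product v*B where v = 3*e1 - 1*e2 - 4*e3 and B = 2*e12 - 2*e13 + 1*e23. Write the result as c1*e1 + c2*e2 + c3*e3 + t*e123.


vB has grade-1 (vector) and grade-3 (trivector) parts: vB = (v _| B) + (v ^ B).
Vector part <vB>_1:
  e1: -v2*b12 - v3*b13 = -(-1)*(2) - (-4)*(-2) = -6
  e2: v1*b12 - v3*b23 = (3)*(2) - (-4)*(1) = 10
  e3: v1*b13 + v2*b23 = (3)*(-2) + (-1)*(1) = -7
Trivector part <vB>_3:
  e123: v1*b23 - v2*b13 + v3*b12 = (3)*(1) - (-1)*(-2) + (-4)*(2) = -7
vB = -6*e1 + 10*e2 - 7*e3 - 7*e123


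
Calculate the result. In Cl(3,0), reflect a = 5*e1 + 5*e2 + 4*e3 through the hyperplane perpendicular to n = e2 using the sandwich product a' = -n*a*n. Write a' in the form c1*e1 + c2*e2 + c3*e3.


Reflection formula: a' = -n*a*n, with n = e2 (unit vector, n^2 = 1).
For reflection through hyperplane perp to e2:
The component along e2 flips sign, others stay.
a = (5, 5, 4)
a' = (5, -5, 4)
a' = 5*e1 - 5*e2 + 4*e3


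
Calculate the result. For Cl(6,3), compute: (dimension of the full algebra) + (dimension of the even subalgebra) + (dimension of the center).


n = 6 + 3 = 9
Total dim = 2^9 = 512
Even subalgebra dim = 2^8 = 256
n is odd, so center dim = 2
Sum = 512 + 256 + 2 = 770


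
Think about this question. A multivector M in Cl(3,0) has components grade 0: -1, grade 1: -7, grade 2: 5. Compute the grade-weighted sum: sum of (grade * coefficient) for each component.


Grade-weighted sum = sum of grade_k * coefficient_k
0*(-1) = 0
1*(-7) = -7
2*5 = 10
Total = 0 + (-7) + 10 = 3


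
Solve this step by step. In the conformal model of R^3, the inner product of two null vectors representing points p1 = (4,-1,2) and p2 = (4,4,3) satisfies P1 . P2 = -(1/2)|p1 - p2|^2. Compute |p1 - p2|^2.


p1 - p2 = (0, -5, -1)
|p1 - p2|^2 = 0^2 + (-5)^2 + (-1)^2
= 0 + 25 + 1
= 26


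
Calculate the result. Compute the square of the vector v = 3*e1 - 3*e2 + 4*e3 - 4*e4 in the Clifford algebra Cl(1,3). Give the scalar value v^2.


v^2 = sum of c_i^2 * e_i^2
Positive signature terms (e_i^2 = +1): 3^2 = 9
Negative signature terms (e_j^2 = -1): (-3)^2 + 4^2 + (-4)^2 = 41
v^2 = 9 - 41 = -32


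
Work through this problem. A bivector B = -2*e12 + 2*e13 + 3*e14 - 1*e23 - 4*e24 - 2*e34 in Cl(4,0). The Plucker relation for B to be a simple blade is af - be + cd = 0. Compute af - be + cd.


Plucker relation: af - be + cd
a*f = (-2)*(-2) = 4
b*e = 2*(-4) = -8
c*d = 3*(-1) = -3
af - be + cd = 4 - (-8) + (-3)
= 9


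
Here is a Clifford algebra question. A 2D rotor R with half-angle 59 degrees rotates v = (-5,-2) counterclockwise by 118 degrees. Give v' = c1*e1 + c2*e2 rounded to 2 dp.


Rotor R = cos(59deg) - sin(59deg)*e12
Rotation angle theta = 2 * 59 = 118 degrees
v' = R*v*~R rotates v by theta.
cos(118deg) = -0.4695, sin(118deg) = 0.8829
v'_1 = -5*cos(118deg) - (-2)*sin(118deg)
= -5*(-0.4695) - (-2)*0.8829
= 4.11
v'_2 = -5*sin(118deg) + (-2)*cos(118deg)
= -5*0.8829 + (-2)*(-0.4695)
= -3.48
v' = 4.11*e1 - 3.48*e2


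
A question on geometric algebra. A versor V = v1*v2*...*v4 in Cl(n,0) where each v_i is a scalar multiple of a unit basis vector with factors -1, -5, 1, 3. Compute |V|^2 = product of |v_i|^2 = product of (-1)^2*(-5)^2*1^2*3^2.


Each vector v_i has |v_i|^2 = s_i^2
Squared scales: (-1)^2 = 1, (-5)^2 = 25, 1^2 = 1, 3^2 = 9
|V|^2 = 1 * 25 * 1 * 9
= 225


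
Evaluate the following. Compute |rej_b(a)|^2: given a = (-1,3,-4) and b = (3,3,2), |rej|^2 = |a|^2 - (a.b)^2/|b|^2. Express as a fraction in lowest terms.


|a|^2 = (-1)^2 + 3^2 + (-4)^2 = 26
|b|^2 = 3^2 + 3^2 + 2^2 = 22
a . b = (-1)*3 + 3*3 + (-4)*2 = -2
(a.b)^2 = (-2)^2 = 4
|rej|^2 = 26 - 4/22
= (572 - 4)/22
= 568/22
In lowest terms: 284/11


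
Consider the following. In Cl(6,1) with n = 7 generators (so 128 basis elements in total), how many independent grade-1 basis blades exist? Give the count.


Number of grade-k basis blades in Cl(p,q) with n = p + q is C(n, k).
n = 6 + 1 = 7
C(7, 1) = 7! / (1! * 6!)
= 5040 / (1 * 720)
= 7


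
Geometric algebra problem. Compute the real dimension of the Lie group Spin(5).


Spin(n) double-covers SO(n); both have Lie algebra so(n) of dimension n(n-1)/2.
n = 5
n(n-1) = 5 * 4 = 20
dim Spin(5) = 20/2 = 10


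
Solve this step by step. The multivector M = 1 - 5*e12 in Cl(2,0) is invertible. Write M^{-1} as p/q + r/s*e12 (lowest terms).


M = 1 - 5*e12, where e12^2 = -1.
Since M commutes with its reverse ~M = a - b*e12, M * ~M = a^2 - b^2*e12^2 = a^2 + b^2.
So M^{-1} = ~M / (a^2 + b^2) = (a - b*e12)/(a^2 + b^2).
a^2 + b^2 = 1 + 25 = 26
Scalar part = 1/26 = 1/26
Bivector coeff = 5/26 = 5/26
M^{-1} = 1/26 + 5/26*e12


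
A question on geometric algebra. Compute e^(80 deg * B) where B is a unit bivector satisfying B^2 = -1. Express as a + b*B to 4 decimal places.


For a unit bivector B with B^2 = -1, the exponential series gives
e^(theta*B) = cos(theta) + sin(theta)*B (the GA analogue of Euler's formula).
theta = 80 degrees = 1.396263 rad
cos(80 deg) = 0.1736
sin(80 deg) = 0.9848
exp(theta*B) = 0.1736 + 0.9848*B


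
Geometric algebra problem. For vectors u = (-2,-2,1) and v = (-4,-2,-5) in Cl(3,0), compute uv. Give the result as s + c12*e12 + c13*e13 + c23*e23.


In Cl(3,0): e_i^2 = 1, e_ie_j = -e_je_i for i != j.
Scalar part = u . v = (-2)*(-4) + (-2)*(-2) + 1*(-5)
= 8 + 4 + (-5) = 7
e12 coeff = (-2)*(-2) - (-2)*(-4) = 4 - 8 = -4
e13 coeff = (-2)*(-5) - 1*(-4) = 10 - (-4) = 14
e23 coeff = (-2)*(-5) - 1*(-2) = 10 - (-2) = 12
uv = 7 - 4*e12 + 14*e13 + 12*e23


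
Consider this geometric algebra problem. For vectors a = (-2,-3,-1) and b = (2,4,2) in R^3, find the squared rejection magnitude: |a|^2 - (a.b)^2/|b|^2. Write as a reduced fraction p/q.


|a|^2 = (-2)^2 + (-3)^2 + (-1)^2 = 14
|b|^2 = 2^2 + 4^2 + 2^2 = 24
a . b = (-2)*2 + (-3)*4 + (-1)*2 = -18
(a.b)^2 = (-18)^2 = 324
|rej|^2 = 14 - 324/24
= (336 - 324)/24
= 12/24
In lowest terms: 1/2


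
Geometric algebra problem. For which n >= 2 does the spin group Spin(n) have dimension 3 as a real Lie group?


dim Spin(n) = dim so(n) = n(n-1)/2.
Solve n(n-1)/2 = 3, i.e. n^2 - n - 6 = 0.
Discriminant = 1 + 8*3 = 25
n = (1 + sqrt(25))/2 = (1 + 5)/2 = 3


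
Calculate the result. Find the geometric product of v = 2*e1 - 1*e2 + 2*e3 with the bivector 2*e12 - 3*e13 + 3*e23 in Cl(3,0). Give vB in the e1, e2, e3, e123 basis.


vB has grade-1 (vector) and grade-3 (trivector) parts: vB = (v _| B) + (v ^ B).
Vector part <vB>_1:
  e1: -v2*b12 - v3*b13 = -(-1)*(2) - (2)*(-3) = 8
  e2: v1*b12 - v3*b23 = (2)*(2) - (2)*(3) = -2
  e3: v1*b13 + v2*b23 = (2)*(-3) + (-1)*(3) = -9
Trivector part <vB>_3:
  e123: v1*b23 - v2*b13 + v3*b12 = (2)*(3) - (-1)*(-3) + (2)*(2) = 7
vB = 8*e1 - 2*e2 - 9*e3 + 7*e123


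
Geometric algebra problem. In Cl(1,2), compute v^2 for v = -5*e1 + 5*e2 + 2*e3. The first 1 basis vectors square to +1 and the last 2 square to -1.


v^2 = sum of c_i^2 * e_i^2
Positive signature terms (e_i^2 = +1): (-5)^2 = 25
Negative signature terms (e_j^2 = -1): 5^2 + 2^2 = 29
v^2 = 25 - 29 = -4


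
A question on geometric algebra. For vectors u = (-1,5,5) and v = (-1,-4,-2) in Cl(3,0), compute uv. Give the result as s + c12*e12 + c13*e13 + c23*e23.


In Cl(3,0): e_i^2 = 1, e_ie_j = -e_je_i for i != j.
Scalar part = u . v = (-1)*(-1) + 5*(-4) + 5*(-2)
= 1 + (-20) + (-10) = -29
e12 coeff = (-1)*(-4) - 5*(-1) = 4 - (-5) = 9
e13 coeff = (-1)*(-2) - 5*(-1) = 2 - (-5) = 7
e23 coeff = 5*(-2) - 5*(-4) = -10 - (-20) = 10
uv = -29 + 9*e12 + 7*e13 + 10*e23


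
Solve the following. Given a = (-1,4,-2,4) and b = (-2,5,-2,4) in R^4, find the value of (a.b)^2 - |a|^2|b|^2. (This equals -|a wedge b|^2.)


a . b = (-1)*(-2) + 4*5 + (-2)*(-2) + 4*4
= 2 + 20 + 4 + 16 = 42
|a|^2 = (-1)^2 + 4^2 + (-2)^2 + 4^2 = 37
|b|^2 = (-2)^2 + 5^2 + (-2)^2 + 4^2 = 49
(a.b)^2 = 42^2 = 1764
|a|^2 * |b|^2 = 37 * 49 = 1813
Result = 1764 - 1813 = -49


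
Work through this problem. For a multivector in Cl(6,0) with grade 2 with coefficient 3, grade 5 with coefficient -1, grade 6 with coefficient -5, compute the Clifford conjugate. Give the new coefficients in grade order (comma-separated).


Clifford conjugate sign for grade k: (-1)^(k(k+1)/2)
Grade 2: (-1)^(2*3/2) = (-1)^3 = -1, coeff 3 -> -3
Grade 5: (-1)^(5*6/2) = (-1)^15 = -1, coeff -1 -> 1
Grade 6: (-1)^(6*7/2) = (-1)^21 = -1, coeff -5 -> 5
Conjugated coefficients: -3, 1, 5


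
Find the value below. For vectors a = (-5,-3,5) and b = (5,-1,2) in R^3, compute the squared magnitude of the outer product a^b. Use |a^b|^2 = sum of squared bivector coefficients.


a wedge b = (a1*b2 - a2*b1)*e12 + (a1*b3 - a3*b1)*e13 + (a2*b3 - a3*b2)*e23
e12 coeff: (-5)*(-1) - (-3)*5 = 5 - (-15) = 20
e13 coeff: (-5)*2 - 5*5 = -10 - 25 = -35
e23 coeff: (-3)*2 - 5*(-1) = -6 - (-5) = -1
|a wedge b|^2 = 20^2 + (-35)^2 + (-1)^2
= 400 + 1225 + 1
= 1626


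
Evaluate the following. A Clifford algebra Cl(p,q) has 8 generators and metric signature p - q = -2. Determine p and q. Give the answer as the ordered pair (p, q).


We need p + q = 8 and p - q = -2.
Adding: 2p = 8 + (-2) = 6, so p = 3.
Then q = 8 - 3 = 5.
(p, q) = (3, 5)


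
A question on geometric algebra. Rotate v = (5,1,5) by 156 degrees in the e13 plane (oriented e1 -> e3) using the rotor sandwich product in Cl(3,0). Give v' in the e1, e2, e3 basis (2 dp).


Rotor R = cos(78deg) - sin(78deg)*e13
Rotation angle theta = 2 * 78 = 156 degrees in the e13 plane (e1 -> e3).
The component perpendicular to the plane (e2) is invariant: v'_2 = v2 = 1.00
cos(156deg) = -0.9135, sin(156deg) = 0.4067
v'_1 = v1*cos(theta) - v3*sin(theta) = 5*(-0.9135) - 5*0.4067 = -6.60
v'_3 = v1*sin(theta) + v3*cos(theta) = 5*0.4067 + 5*(-0.9135) = -2.53
v' = -6.60*e1 + 1.00*e2 - 2.53*e3


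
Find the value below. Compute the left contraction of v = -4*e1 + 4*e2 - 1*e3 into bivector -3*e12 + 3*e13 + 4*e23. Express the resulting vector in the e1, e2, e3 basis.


Left contraction v _| B = <vB>_1 (grade-1 part of the geometric product vB).
Using e1_|e12 = e2, e2_|e12 = -e1, e1_|e13 = e3, e3_|e13 = -e1, e2_|e23 = e3, e3_|e23 = -e2:
e1 coeff: -v2*b12 - v3*b13 = -(4)*(-3) - (-1)*(3) = 15
e2 coeff: v1*b12 - v3*b23 = (-4)*(-3) - (-1)*(4) = 16
e3 coeff: v1*b13 + v2*b23 = (-4)*(3) + (4)*(4) = 4
v _| B = 15*e1 + 16*e2 + 4*e3


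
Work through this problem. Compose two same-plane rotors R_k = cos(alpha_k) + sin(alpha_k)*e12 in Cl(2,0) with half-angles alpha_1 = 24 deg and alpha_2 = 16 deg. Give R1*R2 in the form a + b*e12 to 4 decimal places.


Same-plane rotors commute and their half-angles add:
R1*R2 = cos(a1 + a2) + sin(a1 + a2)*e12.
a1 + a2 = 24 + 16 = 40 deg
cos(40 deg) = 0.7660
sin(40 deg) = 0.6428
R1*R2 = 0.7660 + 0.6428*e12


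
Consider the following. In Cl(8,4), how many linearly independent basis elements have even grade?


Even subalgebra dimension = 2^(n-1)
n = 8 + 4 = 12
2^(12 - 1) = 2^11 = 2048
Verification: sum of C(12,k) for even k = 1 + 66 + 495 + 924 + 495 + 66 + 1 = 2048
Result = 2048


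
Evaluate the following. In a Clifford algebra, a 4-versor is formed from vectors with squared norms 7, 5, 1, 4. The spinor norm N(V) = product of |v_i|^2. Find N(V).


Spinor norm N(V) = |v1|^2 * |v2|^2 * ... * |v4|^2
= 7 * 5 * 1 * 4
Running product: 7, 35, 35, 140
N(V) = 140


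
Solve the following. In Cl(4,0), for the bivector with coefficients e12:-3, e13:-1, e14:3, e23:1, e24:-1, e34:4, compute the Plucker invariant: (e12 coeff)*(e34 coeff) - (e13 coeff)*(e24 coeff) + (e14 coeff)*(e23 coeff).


Plucker relation: af - be + cd
a*f = (-3)*4 = -12
b*e = (-1)*(-1) = 1
c*d = 3*1 = 3
af - be + cd = -12 - 1 + 3
= -10


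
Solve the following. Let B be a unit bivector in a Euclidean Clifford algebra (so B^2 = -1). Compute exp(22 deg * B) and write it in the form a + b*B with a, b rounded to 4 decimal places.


For a unit bivector B with B^2 = -1, the exponential series gives
e^(theta*B) = cos(theta) + sin(theta)*B (the GA analogue of Euler's formula).
theta = 22 degrees = 0.383972 rad
cos(22 deg) = 0.9272
sin(22 deg) = 0.3746
exp(theta*B) = 0.9272 + 0.3746*B


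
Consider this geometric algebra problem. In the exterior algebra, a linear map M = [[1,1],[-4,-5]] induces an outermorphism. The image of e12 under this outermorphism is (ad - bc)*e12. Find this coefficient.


The outermorphism of a linear map f sends e1^e2 to f(e1)^f(e2).
f(e1) = 1*e1 - 4*e2
f(e2) = 1*e1 - 5*e2
f(e1) ^ f(e2) = (1*e1 - 4*e2) ^ (1*e1 - 5*e2)
= 1*(-5)*e12 + (-4)*1*e21
= (-5 - (-4))*e12
= -1*e12
Coefficient = -1


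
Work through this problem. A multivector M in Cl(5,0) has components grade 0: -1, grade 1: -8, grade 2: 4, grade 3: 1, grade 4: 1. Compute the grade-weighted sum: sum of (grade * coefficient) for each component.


Grade-weighted sum = sum of grade_k * coefficient_k
0*(-1) = 0
1*(-8) = -8
2*4 = 8
3*1 = 3
4*1 = 4
Total = 0 + (-8) + 8 + 3 + 4 = 7


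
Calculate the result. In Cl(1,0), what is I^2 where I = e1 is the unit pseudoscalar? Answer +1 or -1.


The pseudoscalar I = e1...e_n (product of all n generators) of Cl(p,q) satisfies I^2 = (-1)^(q + n(n-1)/2).
p = 1, q = 0, n = p + q = 1
n(n-1)/2 = 1 * 0 / 2 = 0
Exponent = q + n(n-1)/2 = 0 + 0 = 0
I^2 = (-1)^0 = +1


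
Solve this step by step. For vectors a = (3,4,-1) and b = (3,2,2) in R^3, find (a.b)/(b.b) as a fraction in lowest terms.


Projection coefficient = (a . b) / (b . b)
a . b = 3*3 + 4*2 + (-1)*2
= 9 + 8 + (-2) = 15
b . b = 3^2 + 2^2 + 2^2
= 9 + 4 + 4 = 17
Coefficient = 15/17
In lowest terms: 15/17


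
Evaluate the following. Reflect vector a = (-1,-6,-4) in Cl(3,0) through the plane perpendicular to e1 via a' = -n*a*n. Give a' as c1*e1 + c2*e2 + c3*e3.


Reflection formula: a' = -n*a*n, with n = e1 (unit vector, n^2 = 1).
For reflection through hyperplane perp to e1:
The component along e1 flips sign, others stay.
a = (-1, -6, -4)
a' = (1, -6, -4)
a' = 1*e1 - 6*e2 - 4*e3


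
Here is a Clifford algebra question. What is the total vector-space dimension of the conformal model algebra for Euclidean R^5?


The conformal model of R^5 uses Cl(6,1): the 5 Euclidean generators plus two extra orthogonal generators e+ (e+^2 = +1) and e- (e-^2 = -1), from which the null vectors e0, einf are built.
Number of generators m = 5 + 2 = 7.
dim Cl(p,q) = 2^m = 2^7 = 128


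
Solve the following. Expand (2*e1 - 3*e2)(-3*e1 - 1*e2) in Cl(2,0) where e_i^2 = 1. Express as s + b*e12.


Expand: (2*e1 - 3*e2)(-3*e1 - 1*e2)
= 2*(-3)*e1e1 + 2*(-1)*e1e2 + (-3)*(-3)*e2e1 + (-3)*(-1)*e2e2
Using e1^2 = e2^2 = 1, e2e1 = -e1e2:
Scalar part s = 2*(-3) + (-3)*(-1) = -6 + 3 = -3
Bivector part b = 2*(-1) - (-3)*(-3) = -2 - 9 = -11
uv = -3 - 11*e12


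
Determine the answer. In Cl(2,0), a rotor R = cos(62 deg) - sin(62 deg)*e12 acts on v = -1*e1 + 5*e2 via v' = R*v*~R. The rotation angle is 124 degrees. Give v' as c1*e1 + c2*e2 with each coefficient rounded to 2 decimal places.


Rotor R = cos(62deg) - sin(62deg)*e12
Rotation angle theta = 2 * 62 = 124 degrees
v' = R*v*~R rotates v by theta.
cos(124deg) = -0.5592, sin(124deg) = 0.8290
v'_1 = -1*cos(124deg) - 5*sin(124deg)
= -1*(-0.5592) - 5*0.8290
= -3.59
v'_2 = -1*sin(124deg) + 5*cos(124deg)
= -1*0.8290 + 5*(-0.5592)
= -3.63
v' = -3.59*e1 - 3.63*e2


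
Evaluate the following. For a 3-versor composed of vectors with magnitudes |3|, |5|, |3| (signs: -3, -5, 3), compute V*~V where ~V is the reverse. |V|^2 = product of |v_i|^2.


Each vector v_i has |v_i|^2 = s_i^2
Squared scales: (-3)^2 = 9, (-5)^2 = 25, 3^2 = 9
|V|^2 = 9 * 25 * 9
= 2025


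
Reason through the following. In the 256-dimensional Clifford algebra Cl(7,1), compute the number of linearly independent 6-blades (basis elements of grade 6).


Number of grade-k basis blades in Cl(p,q) with n = p + q is C(n, k).
n = 7 + 1 = 8
C(8, 6) = 8! / (6! * 2!)
= 40320 / (720 * 2)
= 28


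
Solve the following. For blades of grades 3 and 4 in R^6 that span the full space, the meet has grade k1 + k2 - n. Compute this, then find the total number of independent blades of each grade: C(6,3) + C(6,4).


Meet grade = grade(A) + grade(B) - n
= 3 + 4 - 6 = 1
C(6,3) = 20
C(6,4) = 15
dim_A + dim_B = 20 + 15 = 35


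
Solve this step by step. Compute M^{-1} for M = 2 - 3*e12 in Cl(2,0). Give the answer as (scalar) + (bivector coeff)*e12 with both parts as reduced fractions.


M = 2 - 3*e12, where e12^2 = -1.
Since M commutes with its reverse ~M = a - b*e12, M * ~M = a^2 - b^2*e12^2 = a^2 + b^2.
So M^{-1} = ~M / (a^2 + b^2) = (a - b*e12)/(a^2 + b^2).
a^2 + b^2 = 4 + 9 = 13
Scalar part = 2/13 = 2/13
Bivector coeff = 3/13 = 3/13
M^{-1} = 2/13 + 3/13*e12


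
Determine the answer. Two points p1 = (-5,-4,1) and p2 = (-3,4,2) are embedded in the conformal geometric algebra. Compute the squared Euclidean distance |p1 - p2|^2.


p1 - p2 = (-2, -8, -1)
|p1 - p2|^2 = (-2)^2 + (-8)^2 + (-1)^2
= 4 + 64 + 1
= 69


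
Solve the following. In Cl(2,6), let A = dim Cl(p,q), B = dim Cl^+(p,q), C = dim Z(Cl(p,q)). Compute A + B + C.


n = 2 + 6 = 8
Total dim = 2^8 = 256
Even subalgebra dim = 2^7 = 128
n is even, so center dim = 1
Sum = 256 + 128 + 1 = 385


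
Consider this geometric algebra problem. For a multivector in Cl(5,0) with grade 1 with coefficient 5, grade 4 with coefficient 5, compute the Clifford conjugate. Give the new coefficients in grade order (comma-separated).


Clifford conjugate sign for grade k: (-1)^(k(k+1)/2)
Grade 1: (-1)^(1*2/2) = (-1)^1 = -1, coeff 5 -> -5
Grade 4: (-1)^(4*5/2) = (-1)^10 = 1, coeff 5 -> 5
Conjugated coefficients: -5, 5


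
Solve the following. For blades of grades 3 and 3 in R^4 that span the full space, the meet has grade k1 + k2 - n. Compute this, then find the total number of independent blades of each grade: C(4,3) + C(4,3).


Meet grade = grade(A) + grade(B) - n
= 3 + 3 - 4 = 2
C(4,3) = 4
C(4,3) = 4
dim_A + dim_B = 4 + 4 = 8


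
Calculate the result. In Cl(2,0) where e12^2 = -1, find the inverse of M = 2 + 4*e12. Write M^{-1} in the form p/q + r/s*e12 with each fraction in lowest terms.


M = 2 + 4*e12, where e12^2 = -1.
Since M commutes with its reverse ~M = a - b*e12, M * ~M = a^2 - b^2*e12^2 = a^2 + b^2.
So M^{-1} = ~M / (a^2 + b^2) = (a - b*e12)/(a^2 + b^2).
a^2 + b^2 = 4 + 16 = 20
Scalar part = 2/20 = 1/10
Bivector coeff = -4/20 = -1/5
M^{-1} = 1/10 - 1/5*e12


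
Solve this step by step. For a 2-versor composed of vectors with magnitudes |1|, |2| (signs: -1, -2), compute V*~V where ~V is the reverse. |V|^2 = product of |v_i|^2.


Each vector v_i has |v_i|^2 = s_i^2
Squared scales: (-1)^2 = 1, (-2)^2 = 4
|V|^2 = 1 * 4
= 4


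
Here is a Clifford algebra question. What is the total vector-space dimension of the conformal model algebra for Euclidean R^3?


The conformal model of R^3 uses Cl(4,1): the 3 Euclidean generators plus two extra orthogonal generators e+ (e+^2 = +1) and e- (e-^2 = -1), from which the null vectors e0, einf are built.
Number of generators m = 3 + 2 = 5.
dim Cl(p,q) = 2^m = 2^5 = 32


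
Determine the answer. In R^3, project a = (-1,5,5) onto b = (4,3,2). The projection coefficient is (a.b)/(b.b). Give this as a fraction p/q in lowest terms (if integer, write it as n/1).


Projection coefficient = (a . b) / (b . b)
a . b = (-1)*4 + 5*3 + 5*2
= -4 + 15 + 10 = 21
b . b = 4^2 + 3^2 + 2^2
= 16 + 9 + 4 = 29
Coefficient = 21/29
In lowest terms: 21/29


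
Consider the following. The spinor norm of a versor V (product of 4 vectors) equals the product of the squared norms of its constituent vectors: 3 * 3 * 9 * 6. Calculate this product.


Spinor norm N(V) = |v1|^2 * |v2|^2 * ... * |v4|^2
= 3 * 3 * 9 * 6
Running product: 3, 9, 81, 486
N(V) = 486


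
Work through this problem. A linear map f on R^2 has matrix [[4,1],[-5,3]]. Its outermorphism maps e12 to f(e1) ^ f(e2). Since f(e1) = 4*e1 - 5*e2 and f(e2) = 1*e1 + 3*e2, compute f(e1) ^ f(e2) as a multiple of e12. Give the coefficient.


The outermorphism of a linear map f sends e1^e2 to f(e1)^f(e2).
f(e1) = 4*e1 - 5*e2
f(e2) = 1*e1 + 3*e2
f(e1) ^ f(e2) = (4*e1 - 5*e2) ^ (1*e1 + 3*e2)
= 4*3*e12 + (-5)*1*e21
= (12 - (-5))*e12
= 17*e12
Coefficient = 17


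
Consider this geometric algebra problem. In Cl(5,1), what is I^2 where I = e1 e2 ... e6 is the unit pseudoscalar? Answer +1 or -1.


The pseudoscalar I = e1...e_n (product of all n generators) of Cl(p,q) satisfies I^2 = (-1)^(q + n(n-1)/2).
p = 5, q = 1, n = p + q = 6
n(n-1)/2 = 6 * 5 / 2 = 15
Exponent = q + n(n-1)/2 = 1 + 15 = 16
I^2 = (-1)^16 = +1


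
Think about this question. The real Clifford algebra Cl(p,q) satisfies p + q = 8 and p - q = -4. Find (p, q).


We need p + q = 8 and p - q = -4.
Adding: 2p = 8 + (-4) = 4, so p = 2.
Then q = 8 - 2 = 6.
(p, q) = (2, 6)


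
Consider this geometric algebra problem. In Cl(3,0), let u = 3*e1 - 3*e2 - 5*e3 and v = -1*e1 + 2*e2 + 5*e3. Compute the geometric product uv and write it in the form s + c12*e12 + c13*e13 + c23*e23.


In Cl(3,0): e_i^2 = 1, e_ie_j = -e_je_i for i != j.
Scalar part = u . v = 3*(-1) + (-3)*2 + (-5)*5
= -3 + (-6) + (-25) = -34
e12 coeff = 3*2 - (-3)*(-1) = 6 - 3 = 3
e13 coeff = 3*5 - (-5)*(-1) = 15 - 5 = 10
e23 coeff = (-3)*5 - (-5)*2 = -15 - (-10) = -5
uv = -34 + 3*e12 + 10*e13 - 5*e23


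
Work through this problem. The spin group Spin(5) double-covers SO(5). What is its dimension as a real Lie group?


Spin(n) double-covers SO(n); both have Lie algebra so(n) of dimension n(n-1)/2.
n = 5
n(n-1) = 5 * 4 = 20
dim Spin(5) = 20/2 = 10


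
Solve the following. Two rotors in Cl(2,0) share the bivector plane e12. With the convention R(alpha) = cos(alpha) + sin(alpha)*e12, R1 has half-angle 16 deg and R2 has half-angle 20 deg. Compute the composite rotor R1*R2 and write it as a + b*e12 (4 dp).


Same-plane rotors commute and their half-angles add:
R1*R2 = cos(a1 + a2) + sin(a1 + a2)*e12.
a1 + a2 = 16 + 20 = 36 deg
cos(36 deg) = 0.8090
sin(36 deg) = 0.5878
R1*R2 = 0.8090 + 0.5878*e12


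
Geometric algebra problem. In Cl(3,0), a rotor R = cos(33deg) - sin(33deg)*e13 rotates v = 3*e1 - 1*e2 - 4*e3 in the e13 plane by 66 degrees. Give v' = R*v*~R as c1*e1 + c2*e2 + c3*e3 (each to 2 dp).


Rotor R = cos(33deg) - sin(33deg)*e13
Rotation angle theta = 2 * 33 = 66 degrees in the e13 plane (e1 -> e3).
The component perpendicular to the plane (e2) is invariant: v'_2 = v2 = -1.00
cos(66deg) = 0.4067, sin(66deg) = 0.9135
v'_1 = v1*cos(theta) - v3*sin(theta) = 3*0.4067 - (-4)*0.9135 = 4.87
v'_3 = v1*sin(theta) + v3*cos(theta) = 3*0.9135 + (-4)*0.4067 = 1.11
v' = 4.87*e1 - 1.00*e2 + 1.11*e3


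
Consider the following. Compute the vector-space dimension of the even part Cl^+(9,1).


Even subalgebra dimension = 2^(n-1)
n = 9 + 1 = 10
2^(10 - 1) = 2^9 = 512
Verification: sum of C(10,k) for even k = 1 + 45 + 210 + 210 + 45 + 1 = 512
Result = 512


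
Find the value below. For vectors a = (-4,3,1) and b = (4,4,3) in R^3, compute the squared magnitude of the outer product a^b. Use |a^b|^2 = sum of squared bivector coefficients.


a wedge b = (a1*b2 - a2*b1)*e12 + (a1*b3 - a3*b1)*e13 + (a2*b3 - a3*b2)*e23
e12 coeff: (-4)*4 - 3*4 = -16 - 12 = -28
e13 coeff: (-4)*3 - 1*4 = -12 - 4 = -16
e23 coeff: 3*3 - 1*4 = 9 - 4 = 5
|a wedge b|^2 = (-28)^2 + (-16)^2 + 5^2
= 784 + 256 + 25
= 1065


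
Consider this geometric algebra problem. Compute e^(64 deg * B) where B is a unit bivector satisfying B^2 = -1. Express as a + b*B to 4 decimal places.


For a unit bivector B with B^2 = -1, the exponential series gives
e^(theta*B) = cos(theta) + sin(theta)*B (the GA analogue of Euler's formula).
theta = 64 degrees = 1.117011 rad
cos(64 deg) = 0.4384
sin(64 deg) = 0.8988
exp(theta*B) = 0.4384 + 0.8988*B


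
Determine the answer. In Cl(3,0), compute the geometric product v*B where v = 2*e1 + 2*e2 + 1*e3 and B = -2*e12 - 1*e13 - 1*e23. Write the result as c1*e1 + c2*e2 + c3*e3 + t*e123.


vB has grade-1 (vector) and grade-3 (trivector) parts: vB = (v _| B) + (v ^ B).
Vector part <vB>_1:
  e1: -v2*b12 - v3*b13 = -(2)*(-2) - (1)*(-1) = 5
  e2: v1*b12 - v3*b23 = (2)*(-2) - (1)*(-1) = -3
  e3: v1*b13 + v2*b23 = (2)*(-1) + (2)*(-1) = -4
Trivector part <vB>_3:
  e123: v1*b23 - v2*b13 + v3*b12 = (2)*(-1) - (2)*(-1) + (1)*(-2) = -2
vB = 5*e1 - 3*e2 - 4*e3 - 2*e123


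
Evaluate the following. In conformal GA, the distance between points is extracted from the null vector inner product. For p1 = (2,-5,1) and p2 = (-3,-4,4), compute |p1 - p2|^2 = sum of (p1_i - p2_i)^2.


p1 - p2 = (5, -1, -3)
|p1 - p2|^2 = 5^2 + (-1)^2 + (-3)^2
= 25 + 1 + 9
= 35
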